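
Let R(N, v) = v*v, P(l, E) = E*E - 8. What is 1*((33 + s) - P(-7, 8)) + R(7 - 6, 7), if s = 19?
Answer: 45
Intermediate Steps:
P(l, E) = -8 + E**2 (P(l, E) = E**2 - 8 = -8 + E**2)
R(N, v) = v**2
1*((33 + s) - P(-7, 8)) + R(7 - 6, 7) = 1*((33 + 19) - (-8 + 8**2)) + 7**2 = 1*(52 - (-8 + 64)) + 49 = 1*(52 - 1*56) + 49 = 1*(52 - 56) + 49 = 1*(-4) + 49 = -4 + 49 = 45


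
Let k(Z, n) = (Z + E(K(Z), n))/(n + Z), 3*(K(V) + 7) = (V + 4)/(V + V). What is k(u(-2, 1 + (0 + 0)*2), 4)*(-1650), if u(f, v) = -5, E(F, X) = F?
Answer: -19745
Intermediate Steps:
K(V) = -7 + (4 + V)/(6*V) (K(V) = -7 + ((V + 4)/(V + V))/3 = -7 + ((4 + V)/((2*V)))/3 = -7 + ((4 + V)*(1/(2*V)))/3 = -7 + ((4 + V)/(2*V))/3 = -7 + (4 + V)/(6*V))
k(Z, n) = (Z + (4 - 41*Z)/(6*Z))/(Z + n) (k(Z, n) = (Z + (4 - 41*Z)/(6*Z))/(n + Z) = (Z + (4 - 41*Z)/(6*Z))/(Z + n))
k(u(-2, 1 + (0 + 0)*2), 4)*(-1650) = ((⅙)*(4 - 41*(-5) + 6*(-5)²)/(-5*(-5 + 4)))*(-1650) = ((⅙)*(-⅕)*(4 + 205 + 6*25)/(-1))*(-1650) = ((⅙)*(-⅕)*(-1)*(4 + 205 + 150))*(-1650) = ((⅙)*(-⅕)*(-1)*359)*(-1650) = (359/30)*(-1650) = -19745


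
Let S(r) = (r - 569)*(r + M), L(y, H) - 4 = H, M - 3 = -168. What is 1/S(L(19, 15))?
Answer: 1/80300 ≈ 1.2453e-5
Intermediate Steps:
M = -165 (M = 3 - 168 = -165)
L(y, H) = 4 + H
S(r) = (-569 + r)*(-165 + r) (S(r) = (r - 569)*(r - 165) = (-569 + r)*(-165 + r))
1/S(L(19, 15)) = 1/(93885 + (4 + 15)² - 734*(4 + 15)) = 1/(93885 + 19² - 734*19) = 1/(93885 + 361 - 13946) = 1/80300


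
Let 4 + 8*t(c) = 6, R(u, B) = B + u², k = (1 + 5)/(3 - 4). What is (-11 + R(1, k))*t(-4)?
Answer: -4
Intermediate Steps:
k = -6 (k = 6/(-1) = 6*(-1) = -6)
t(c) = ¼ (t(c) = -½ + (⅛)*6 = -½ + ¾ = ¼)
(-11 + R(1, k))*t(-4) = (-11 + (-6 + 1²))*(¼) = (-11 + (-6 + 1))*(¼) = (-11 - 5)*(¼) = -16*¼ = -4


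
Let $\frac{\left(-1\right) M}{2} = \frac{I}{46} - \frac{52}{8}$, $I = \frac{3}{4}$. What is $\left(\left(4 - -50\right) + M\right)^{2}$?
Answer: $\frac{37957921}{8464} \approx 4484.6$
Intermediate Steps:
$I = \frac{3}{4}$ ($I = 3 \cdot \frac{1}{4} = \frac{3}{4} \approx 0.75$)
$M = \frac{1193}{92}$ ($M = - 2 \left(\frac{3}{4 \cdot 46} - \frac{52}{8}\right) = - 2 \left(\frac{3}{4} \cdot \frac{1}{46} - \frac{13}{2}\right) = - 2 \left(\frac{3}{184} - \frac{13}{2}\right) = \left(-2\right) \left(- \frac{1193}{184}\right) = \frac{1193}{92} \approx 12.967$)
$\left(\left(4 - -50\right) + M\right)^{2} = \left(\left(4 - -50\right) + \frac{1193}{92}\right)^{2} = \left(\left(4 + 50\right) + \frac{1193}{92}\right)^{2} = \left(54 + \frac{1193}{92}\right)^{2} = \left(\frac{6161}{92}\right)^{2} = \frac{37957921}{8464}$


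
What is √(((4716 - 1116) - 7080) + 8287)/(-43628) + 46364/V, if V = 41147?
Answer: 46364/41147 - √4807/43628 ≈ 1.1252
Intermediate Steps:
√(((4716 - 1116) - 7080) + 8287)/(-43628) + 46364/V = √(((4716 - 1116) - 7080) + 8287)/(-43628) + 46364/41147 = √((3600 - 7080) + 8287)*(-1/43628) + 46364*(1/41147) = √(-3480 + 8287)*(-1/43628) + 46364/41147 = √4807*(-1/43628) + 46364/41147 = -√4807/43628 + 46364/41147 = 46364/41147 - √4807/43628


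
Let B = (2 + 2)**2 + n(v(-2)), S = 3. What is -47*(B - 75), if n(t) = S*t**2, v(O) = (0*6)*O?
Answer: 2773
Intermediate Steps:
v(O) = 0 (v(O) = 0*O = 0)
n(t) = 3*t**2
B = 16 (B = (2 + 2)**2 + 3*0**2 = 4**2 + 3*0 = 16 + 0 = 16)
-47*(B - 75) = -47*(16 - 75) = -47*(-59) = 2773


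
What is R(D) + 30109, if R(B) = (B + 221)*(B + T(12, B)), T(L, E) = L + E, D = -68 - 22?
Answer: 8101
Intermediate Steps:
D = -90
T(L, E) = E + L
R(B) = (12 + 2*B)*(221 + B) (R(B) = (B + 221)*(B + (B + 12)) = (221 + B)*(B + (12 + B)) = (221 + B)*(12 + 2*B) = (12 + 2*B)*(221 + B))
R(D) + 30109 = (2652 + 2*(-90)**2 + 454*(-90)) + 30109 = (2652 + 2*8100 - 40860) + 30109 = (2652 + 16200 - 40860) + 30109 = -22008 + 30109 = 8101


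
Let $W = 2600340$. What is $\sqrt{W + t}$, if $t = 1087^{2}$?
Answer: $\sqrt{3781909} \approx 1944.7$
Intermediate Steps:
$t = 1181569$
$\sqrt{W + t} = \sqrt{2600340 + 1181569} = \sqrt{3781909}$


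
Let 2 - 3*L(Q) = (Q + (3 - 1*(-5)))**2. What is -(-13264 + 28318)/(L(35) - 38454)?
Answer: 45162/117209 ≈ 0.38531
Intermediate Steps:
L(Q) = 2/3 - (8 + Q)**2/3 (L(Q) = 2/3 - (Q + (3 - 1*(-5)))**2/3 = 2/3 - (Q + (3 + 5))**2/3 = 2/3 - (Q + 8)**2/3 = 2/3 - (8 + Q)**2/3)
-(-13264 + 28318)/(L(35) - 38454) = -(-13264 + 28318)/((2/3 - (8 + 35)**2/3) - 38454) = -15054/((2/3 - 1/3*43**2) - 38454) = -15054/((2/3 - 1/3*1849) - 38454) = -15054/((2/3 - 1849/3) - 38454) = -15054/(-1847/3 - 38454) = -15054/(-117209/3) = -15054*(-3)/117209 = -1*(-45162/117209) = 45162/117209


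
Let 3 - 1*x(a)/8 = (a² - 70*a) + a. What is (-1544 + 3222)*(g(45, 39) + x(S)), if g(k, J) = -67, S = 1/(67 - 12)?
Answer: -167335194/3025 ≈ -55317.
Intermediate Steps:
S = 1/55 ≈ 0.018182
x(a) = 24 - 8*a² + 552*a (x(a) = 24 - 8*((a² - 70*a) + a) = 24 - 8*(a² - 69*a) = 24 + (-8*a² + 552*a) = 24 - 8*a² + 552*a)
(-1544 + 3222)*(g(45, 39) + x(S)) = (-1544 + 3222)*(-67 + (24 - 8*(1/55)² + 552*(1/55))) = 1678*(-67 + (24 - 8*1/3025 + 552/55)) = 1678*(-67 + (24 - 8/3025 + 552/55)) = 1678*(-67 + 102952/3025) = 1678*(-99723/3025) = -167335194/3025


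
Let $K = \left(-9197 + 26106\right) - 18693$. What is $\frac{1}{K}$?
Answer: $- \frac{1}{1784} \approx -0.00056054$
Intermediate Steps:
$K = -1784$ ($K = 16909 - 18693 = -1784$)
$\frac{1}{K} = \frac{1}{-1784} = - \frac{1}{1784}$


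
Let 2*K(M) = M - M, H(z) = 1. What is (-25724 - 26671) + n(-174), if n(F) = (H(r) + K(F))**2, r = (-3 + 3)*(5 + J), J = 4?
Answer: -52394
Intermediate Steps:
r = 0 (r = (-3 + 3)*(5 + 4) = 0*9 = 0)
K(M) = 0 (K(M) = (M - M)/2 = (1/2)*0 = 0)
n(F) = 1 (n(F) = (1 + 0)**2 = 1**2 = 1)
(-25724 - 26671) + n(-174) = (-25724 - 26671) + 1 = -52395 + 1 = -52394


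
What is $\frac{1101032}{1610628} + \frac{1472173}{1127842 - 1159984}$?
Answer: $- \frac{64881491225}{1438022366} \approx -45.119$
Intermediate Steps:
$\frac{1101032}{1610628} + \frac{1472173}{1127842 - 1159984} = 1101032 \cdot \frac{1}{1610628} + \frac{1472173}{1127842 - 1159984} = \frac{275258}{402657} + \frac{1472173}{-32142} = \frac{275258}{402657} + 1472173 \left(- \frac{1}{32142}\right) = \frac{275258}{402657} - \frac{1472173}{32142} = - \frac{64881491225}{1438022366}$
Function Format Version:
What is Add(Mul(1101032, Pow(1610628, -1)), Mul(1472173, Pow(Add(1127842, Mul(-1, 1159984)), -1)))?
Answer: Rational(-64881491225, 1438022366) ≈ -45.119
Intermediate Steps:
Add(Mul(1101032, Pow(1610628, -1)), Mul(1472173, Pow(Add(1127842, Mul(-1, 1159984)), -1))) = Add(Mul(1101032, Rational(1, 1610628)), Mul(1472173, Pow(Add(1127842, -1159984), -1))) = Add(Rational(275258, 402657), Mul(1472173, Pow(-32142, -1))) = Add(Rational(275258, 402657), Mul(1472173, Rational(-1, 32142))) = Add(Rational(275258, 402657), Rational(-1472173, 32142)) = Rational(-64881491225, 1438022366)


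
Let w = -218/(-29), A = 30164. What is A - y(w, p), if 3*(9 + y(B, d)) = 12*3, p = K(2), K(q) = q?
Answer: 30161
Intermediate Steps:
p = 2
w = 218/29 (w = -218*(-1/29) = 218/29 ≈ 7.5172)
y(B, d) = 3 (y(B, d) = -9 + (12*3)/3 = -9 + (1/3)*36 = -9 + 12 = 3)
A - y(w, p) = 30164 - 1*3 = 30164 - 3 = 30161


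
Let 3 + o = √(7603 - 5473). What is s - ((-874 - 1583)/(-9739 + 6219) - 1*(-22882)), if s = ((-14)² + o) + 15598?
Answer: -24962777/3520 + √2130 ≈ -7045.5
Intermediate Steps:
o = -3 + √2130 (o = -3 + √(7603 - 5473) = -3 + √2130 ≈ 43.152)
s = 15791 + √2130 (s = ((-14)² + (-3 + √2130)) + 15598 = (196 + (-3 + √2130)) + 15598 = (193 + √2130) + 15598 = 15791 + √2130 ≈ 15837.)
s - ((-874 - 1583)/(-9739 + 6219) - 1*(-22882)) = (15791 + √2130) - ((-874 - 1583)/(-9739 + 6219) - 1*(-22882)) = (15791 + √2130) - (-2457/(-3520) + 22882) = (15791 + √2130) - (-2457*(-1/3520) + 22882) = (15791 + √2130) - (2457/3520 + 22882) = (15791 + √2130) - 1*80547097/3520 = (15791 + √2130) - 80547097/3520 = -24962777/3520 + √2130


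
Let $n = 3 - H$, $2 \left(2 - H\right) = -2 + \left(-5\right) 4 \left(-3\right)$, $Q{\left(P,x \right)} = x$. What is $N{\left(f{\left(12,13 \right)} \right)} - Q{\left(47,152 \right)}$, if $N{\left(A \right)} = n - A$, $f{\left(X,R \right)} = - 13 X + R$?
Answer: $21$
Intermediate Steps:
$f{\left(X,R \right)} = R - 13 X$
$H = -27$ ($H = 2 - \frac{-2 + \left(-5\right) 4 \left(-3\right)}{2} = 2 - \frac{-2 - -60}{2} = 2 - \frac{-2 + 60}{2} = 2 - 29 = -27$)
$n = 30$ ($n = 3 - -27 = 3 + 27 = 30$)
$N{\left(A \right)} = 30 - A$
$N{\left(f{\left(12,13 \right)} \right)} - Q{\left(47,152 \right)} = \left(30 - \left(13 - 156\right)\right) - 152 = \left(30 - -143\right) - 152 = \left(30 + 143\right) - 152 = 173 - 152 = 21$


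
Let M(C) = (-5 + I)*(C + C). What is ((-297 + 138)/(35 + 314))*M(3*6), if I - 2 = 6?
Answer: -17172/349 ≈ -49.203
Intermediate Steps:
I = 8 (I = 2 + 6 = 8)
M(C) = 6*C (M(C) = (-5 + 8)*(C + C) = 3*(2*C) = 6*C)
((-297 + 138)/(35 + 314))*M(3*6) = ((-297 + 138)/(35 + 314))*(6*(3*6)) = (-159/349)*(6*18) = -159*1/349*108 = -159/349*108 = -17172/349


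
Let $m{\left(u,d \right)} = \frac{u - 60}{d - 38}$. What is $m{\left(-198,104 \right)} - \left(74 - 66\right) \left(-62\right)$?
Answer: $\frac{5413}{11} \approx 492.09$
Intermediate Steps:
$m{\left(u,d \right)} = \frac{-60 + u}{-38 + d}$
$m{\left(-198,104 \right)} - \left(74 - 66\right) \left(-62\right) = \frac{-60 - 198}{-38 + 104} - \left(74 - 66\right) \left(-62\right) = \frac{1}{66} \left(-258\right) - 8 \left(-62\right) = \frac{1}{66} \left(-258\right) - -496 = - \frac{43}{11} + 496 = \frac{5413}{11}$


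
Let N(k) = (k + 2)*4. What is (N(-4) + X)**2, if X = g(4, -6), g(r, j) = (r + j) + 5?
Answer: 25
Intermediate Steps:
N(k) = 8 + 4*k (N(k) = (2 + k)*4 = 8 + 4*k)
g(r, j) = 5 + j + r (g(r, j) = (j + r) + 5 = 5 + j + r)
X = 3 (X = 5 - 6 + 4 = 3)
(N(-4) + X)**2 = ((8 + 4*(-4)) + 3)**2 = ((8 - 16) + 3)**2 = (-8 + 3)**2 = (-5)**2 = 25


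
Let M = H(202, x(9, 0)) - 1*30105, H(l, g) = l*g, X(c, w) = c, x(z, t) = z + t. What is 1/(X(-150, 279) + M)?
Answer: -1/28437 ≈ -3.5165e-5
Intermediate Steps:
x(z, t) = t + z
H(l, g) = g*l
M = -28287 (M = (0 + 9)*202 - 1*30105 = 9*202 - 30105 = 1818 - 30105 = -28287)
1/(X(-150, 279) + M) = 1/(-150 - 28287) = 1/(-28437) = -1/28437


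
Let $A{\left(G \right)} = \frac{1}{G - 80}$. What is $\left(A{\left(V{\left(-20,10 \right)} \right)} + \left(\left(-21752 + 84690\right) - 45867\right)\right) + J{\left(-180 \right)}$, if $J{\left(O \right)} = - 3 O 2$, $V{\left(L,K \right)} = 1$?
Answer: $\frac{1433928}{79} \approx 18151.0$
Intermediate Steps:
$A{\left(G \right)} = \frac{1}{-80 + G}$
$J{\left(O \right)} = - 6 O$
$\left(A{\left(V{\left(-20,10 \right)} \right)} + \left(\left(-21752 + 84690\right) - 45867\right)\right) + J{\left(-180 \right)} = \left(\frac{1}{-80 + 1} + \left(\left(-21752 + 84690\right) - 45867\right)\right) - -1080 = \left(\frac{1}{-79} + \left(62938 - 45867\right)\right) + 1080 = \left(- \frac{1}{79} + 17071\right) + 1080 = \frac{1348608}{79} + 1080 = \frac{1433928}{79}$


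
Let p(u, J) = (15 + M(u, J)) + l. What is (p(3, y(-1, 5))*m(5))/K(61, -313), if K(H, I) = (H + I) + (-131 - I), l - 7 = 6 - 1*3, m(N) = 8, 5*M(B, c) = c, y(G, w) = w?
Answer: -104/35 ≈ -2.9714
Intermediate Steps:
M(B, c) = c/5
l = 10 (l = 7 + (6 - 1*3) = 7 + (6 - 3) = 7 + 3 = 10)
K(H, I) = -131 + H
p(u, J) = 25 + J/5 (p(u, J) = (15 + J/5) + 10 = 25 + J/5)
(p(3, y(-1, 5))*m(5))/K(61, -313) = ((25 + (⅕)*5)*8)/(-131 + 61) = ((25 + 1)*8)/(-70) = (26*8)*(-1/70) = 208*(-1/70) = -104/35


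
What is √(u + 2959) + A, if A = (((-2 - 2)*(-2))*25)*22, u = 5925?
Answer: 4400 + 2*√2221 ≈ 4494.3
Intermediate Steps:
A = 4400 (A = (-4*(-2)*25)*22 = (8*25)*22 = 200*22 = 4400)
√(u + 2959) + A = √(5925 + 2959) + 4400 = √8884 + 4400 = 2*√2221 + 4400 = 4400 + 2*√2221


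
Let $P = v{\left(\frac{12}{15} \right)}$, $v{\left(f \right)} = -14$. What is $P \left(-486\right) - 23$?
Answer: $6781$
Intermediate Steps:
$P = -14$
$P \left(-486\right) - 23 = \left(-14\right) \left(-486\right) - 23 = 6804 - 23 = 6781$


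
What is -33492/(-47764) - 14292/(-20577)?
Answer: 114317331/81903319 ≈ 1.3958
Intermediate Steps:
-33492/(-47764) - 14292/(-20577) = -33492*(-1/47764) - 14292*(-1/20577) = 8373/11941 + 4764/6859 = 114317331/81903319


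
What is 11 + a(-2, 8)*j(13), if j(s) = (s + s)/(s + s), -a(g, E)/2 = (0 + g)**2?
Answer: 3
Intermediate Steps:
a(g, E) = -2*g**2 (a(g, E) = -2*(0 + g)**2 = -2*g**2)
j(s) = 1 (j(s) = (2*s)/((2*s)) = (2*s)*(1/(2*s)) = 1)
11 + a(-2, 8)*j(13) = 11 - 2*(-2)**2*1 = 11 - 2*4*1 = 11 - 8*1 = 11 - 8 = 3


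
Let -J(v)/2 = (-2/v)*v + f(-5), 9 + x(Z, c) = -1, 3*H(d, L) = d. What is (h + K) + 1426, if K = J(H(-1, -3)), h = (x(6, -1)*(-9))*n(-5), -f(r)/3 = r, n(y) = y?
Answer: 950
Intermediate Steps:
H(d, L) = d/3
x(Z, c) = -10 (x(Z, c) = -9 - 1 = -10)
f(r) = -3*r
h = -450 (h = -10*(-9)*(-5) = 90*(-5) = -450)
J(v) = -26 (J(v) = -2*((-2/v)*v - 3*(-5)) = -2*(-2 + 15) = -2*13 = -26)
K = -26
(h + K) + 1426 = (-450 - 26) + 1426 = -476 + 1426 = 950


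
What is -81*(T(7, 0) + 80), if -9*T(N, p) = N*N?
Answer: -6039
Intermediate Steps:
T(N, p) = -N²/9 (T(N, p) = -N*N/9 = -N²/9)
-81*(T(7, 0) + 80) = -81*(-⅑*7² + 80) = -81*(-⅑*49 + 80) = -81*(-49/9 + 80) = -81*671/9 = -6039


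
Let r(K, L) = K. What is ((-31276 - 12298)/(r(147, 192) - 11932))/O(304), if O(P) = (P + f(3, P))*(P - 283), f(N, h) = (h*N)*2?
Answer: 21787/263324040 ≈ 8.2738e-5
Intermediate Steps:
f(N, h) = 2*N*h (f(N, h) = (N*h)*2 = 2*N*h)
O(P) = 7*P*(-283 + P) (O(P) = (P + 2*3*P)*(P - 283) = (P + 6*P)*(-283 + P) = (7*P)*(-283 + P) = 7*P*(-283 + P))
((-31276 - 12298)/(r(147, 192) - 11932))/O(304) = ((-31276 - 12298)/(147 - 11932))/((7*304*(-283 + 304))) = (-43574/(-11785))/((7*304*21)) = -43574*(-1/11785)/44688 = (43574/11785)*(1/44688) = 21787/263324040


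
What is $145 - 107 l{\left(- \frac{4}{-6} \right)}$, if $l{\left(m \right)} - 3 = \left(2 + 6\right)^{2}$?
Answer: $-7024$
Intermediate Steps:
$l{\left(m \right)} = 67$ ($l{\left(m \right)} = 3 + \left(2 + 6\right)^{2} = 3 + 8^{2} = 3 + 64 = 67$)
$145 - 107 l{\left(- \frac{4}{-6} \right)} = 145 - 7169 = -7024$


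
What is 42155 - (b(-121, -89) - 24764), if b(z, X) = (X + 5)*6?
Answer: 67423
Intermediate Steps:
b(z, X) = 30 + 6*X (b(z, X) = (5 + X)*6 = 30 + 6*X)
42155 - (b(-121, -89) - 24764) = 42155 - ((30 + 6*(-89)) - 24764) = 42155 - ((30 - 534) - 24764) = 42155 - (-504 - 24764) = 42155 - 1*(-25268) = 42155 + 25268 = 67423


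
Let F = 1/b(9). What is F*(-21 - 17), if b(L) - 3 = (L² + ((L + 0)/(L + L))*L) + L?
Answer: -76/195 ≈ -0.38974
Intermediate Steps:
b(L) = 3 + L² + 3*L/2 (b(L) = 3 + ((L² + ((L + 0)/(L + L))*L) + L) = 3 + ((L² + (L/((2*L)))*L) + L) = 3 + ((L² + (L*(1/(2*L)))*L) + L) = 3 + ((L² + L/2) + L) = 3 + (L² + 3*L/2) = 3 + L² + 3*L/2)
F = 2/195 (F = 1/(3 + 9² + (3/2)*9) = 1/(3 + 81 + 27/2) = 1/(195/2) = 2/195 ≈ 0.010256)
F*(-21 - 17) = 2*(-21 - 17)/195 = (2/195)*(-38) = -76/195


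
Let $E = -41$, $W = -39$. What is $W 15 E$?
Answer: $23985$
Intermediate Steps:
$W 15 E = \left(-39\right) 15 \left(-41\right) = \left(-585\right) \left(-41\right) = 23985$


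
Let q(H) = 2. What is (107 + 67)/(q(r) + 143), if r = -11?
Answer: 6/5 ≈ 1.2000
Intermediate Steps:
(107 + 67)/(q(r) + 143) = (107 + 67)/(2 + 143) = 174/145 = 174*(1/145) = 6/5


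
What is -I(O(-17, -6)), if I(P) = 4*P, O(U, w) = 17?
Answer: -68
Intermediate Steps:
-I(O(-17, -6)) = -4*17 = -1*68 = -68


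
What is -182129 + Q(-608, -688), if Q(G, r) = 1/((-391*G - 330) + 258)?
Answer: -43284049623/237656 ≈ -1.8213e+5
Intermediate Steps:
Q(G, r) = 1/(-72 - 391*G) (Q(G, r) = 1/((-330 - 391*G) + 258) = 1/(-72 - 391*G))
-182129 + Q(-608, -688) = -182129 - 1/(72 + 391*(-608)) = -182129 - 1/(72 - 237728) = -182129 - 1/(-237656) = -182129 - 1*(-1/237656) = -182129 + 1/237656 = -43284049623/237656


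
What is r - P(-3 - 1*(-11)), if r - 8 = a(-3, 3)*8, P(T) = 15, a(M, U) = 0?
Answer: -7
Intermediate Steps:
r = 8 (r = 8 + 0*8 = 8 + 0 = 8)
r - P(-3 - 1*(-11)) = 8 - 1*15 = 8 - 15 = -7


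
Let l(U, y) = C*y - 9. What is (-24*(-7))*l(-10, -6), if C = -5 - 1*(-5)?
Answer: -1512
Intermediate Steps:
C = 0 (C = -5 + 5 = 0)
l(U, y) = -9 (l(U, y) = 0*y - 9 = 0 - 9 = -9)
(-24*(-7))*l(-10, -6) = -24*(-7)*(-9) = 168*(-9) = -1512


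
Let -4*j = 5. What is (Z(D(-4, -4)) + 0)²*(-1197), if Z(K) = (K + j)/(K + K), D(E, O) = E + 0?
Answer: -527877/1024 ≈ -515.50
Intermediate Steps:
j = -5/4 (j = -¼*5 = -5/4 ≈ -1.2500)
D(E, O) = E
Z(K) = (-5/4 + K)/(2*K) (Z(K) = (K - 5/4)/(K + K) = (-5/4 + K)/((2*K)) = (-5/4 + K)*(1/(2*K)) = (-5/4 + K)/(2*K))
(Z(D(-4, -4)) + 0)²*(-1197) = ((⅛)*(-5 + 4*(-4))/(-4) + 0)²*(-1197) = ((⅛)*(-¼)*(-5 - 16) + 0)²*(-1197) = ((⅛)*(-¼)*(-21) + 0)²*(-1197) = (21/32 + 0)²*(-1197) = (21/32)²*(-1197) = (441/1024)*(-1197) = -527877/1024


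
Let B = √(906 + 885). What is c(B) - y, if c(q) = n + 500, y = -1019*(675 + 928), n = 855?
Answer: 1634812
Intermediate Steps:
y = -1633457 (y = -1019*1603 = -1633457)
B = 3*√199 (B = √1791 = 3*√199 ≈ 42.320)
c(q) = 1355 (c(q) = 855 + 500 = 1355)
c(B) - y = 1355 - 1*(-1633457) = 1355 + 1633457 = 1634812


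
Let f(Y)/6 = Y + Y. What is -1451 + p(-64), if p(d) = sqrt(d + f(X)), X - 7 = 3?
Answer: -1451 + 2*sqrt(14) ≈ -1443.5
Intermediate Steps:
X = 10 (X = 7 + 3 = 10)
f(Y) = 12*Y (f(Y) = 6*(Y + Y) = 6*(2*Y) = 12*Y)
p(d) = sqrt(120 + d) (p(d) = sqrt(d + 12*10) = sqrt(d + 120) = sqrt(120 + d))
-1451 + p(-64) = -1451 + sqrt(120 - 64) = -1451 + sqrt(56) = -1451 + 2*sqrt(14)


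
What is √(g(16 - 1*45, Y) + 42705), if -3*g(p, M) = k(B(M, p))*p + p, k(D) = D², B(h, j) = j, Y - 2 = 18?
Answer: √457599/3 ≈ 225.49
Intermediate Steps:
Y = 20 (Y = 2 + 18 = 20)
g(p, M) = -p/3 - p³/3 (g(p, M) = -(p²*p + p)/3 = -(p³ + p)/3 = -(p + p³)/3 = -p/3 - p³/3)
√(g(16 - 1*45, Y) + 42705) = √(-(16 - 1*45)*(1 + (16 - 1*45)²)/3 + 42705) = √(-(16 - 45)*(1 + (16 - 45)²)/3 + 42705) = √(-⅓*(-29)*(1 + (-29)²) + 42705) = √(-⅓*(-29)*(1 + 841) + 42705) = √(-⅓*(-29)*842 + 42705) = √(24418/3 + 42705) = √(152533/3) = √457599/3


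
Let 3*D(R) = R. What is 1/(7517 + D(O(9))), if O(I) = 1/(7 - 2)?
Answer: 15/112756 ≈ 0.00013303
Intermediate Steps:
O(I) = ⅕ (O(I) = 1/5 = ⅕)
D(R) = R/3
1/(7517 + D(O(9))) = 1/(7517 + (⅓)*(⅕)) = 1/(7517 + 1/15) = 1/(112756/15) = 15/112756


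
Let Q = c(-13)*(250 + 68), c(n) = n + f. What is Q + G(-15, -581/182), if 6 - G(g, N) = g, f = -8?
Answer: -6657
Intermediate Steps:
G(g, N) = 6 - g
c(n) = -8 + n (c(n) = n - 8 = -8 + n)
Q = -6678 (Q = (-8 - 13)*(250 + 68) = -21*318 = -6678)
Q + G(-15, -581/182) = -6678 + (6 - 1*(-15)) = -6678 + (6 + 15) = -6678 + 21 = -6657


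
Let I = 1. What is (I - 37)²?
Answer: 1296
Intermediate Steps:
(I - 37)² = (1 - 37)² = (-36)² = 1296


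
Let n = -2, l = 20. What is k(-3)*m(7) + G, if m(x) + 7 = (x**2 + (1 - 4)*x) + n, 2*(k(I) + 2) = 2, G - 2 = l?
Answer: 3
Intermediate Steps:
G = 22 (G = 2 + 20 = 22)
k(I) = -1 (k(I) = -2 + (1/2)*2 = -2 + 1 = -1)
m(x) = -9 + x**2 - 3*x (m(x) = -7 + ((x**2 + (1 - 4)*x) - 2) = -7 + ((x**2 - 3*x) - 2) = -7 + (-2 + x**2 - 3*x) = -9 + x**2 - 3*x)
k(-3)*m(7) + G = -(-9 + 7**2 - 3*7) + 22 = -(-9 + 49 - 21) + 22 = -1*19 + 22 = -19 + 22 = 3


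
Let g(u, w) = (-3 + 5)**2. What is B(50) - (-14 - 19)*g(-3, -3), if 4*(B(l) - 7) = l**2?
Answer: 764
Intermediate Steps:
g(u, w) = 4 (g(u, w) = 2**2 = 4)
B(l) = 7 + l**2/4
B(50) - (-14 - 19)*g(-3, -3) = (7 + (1/4)*50**2) - (-14 - 19)*4 = (7 + (1/4)*2500) - (-33)*4 = (7 + 625) - 1*(-132) = 632 + 132 = 764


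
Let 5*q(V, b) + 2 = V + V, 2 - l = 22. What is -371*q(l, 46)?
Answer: 15582/5 ≈ 3116.4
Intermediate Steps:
l = -20 (l = 2 - 1*22 = 2 - 22 = -20)
q(V, b) = -⅖ + 2*V/5 (q(V, b) = -⅖ + (V + V)/5 = -⅖ + (2*V)/5 = -⅖ + 2*V/5)
-371*q(l, 46) = -371*(-⅖ + (⅖)*(-20)) = -371*(-⅖ - 8) = -371*(-42/5) = 15582/5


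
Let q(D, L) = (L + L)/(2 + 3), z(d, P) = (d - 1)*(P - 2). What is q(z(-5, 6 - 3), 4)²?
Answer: 64/25 ≈ 2.5600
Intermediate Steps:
z(d, P) = (-1 + d)*(-2 + P)
q(D, L) = 2*L/5 (q(D, L) = (2*L)/5 = (2*L)*(⅕) = 2*L/5)
q(z(-5, 6 - 3), 4)² = ((⅖)*4)² = (8/5)² = 64/25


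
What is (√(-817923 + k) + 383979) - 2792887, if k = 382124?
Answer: -2408908 + I*√435799 ≈ -2.4089e+6 + 660.15*I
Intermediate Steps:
(√(-817923 + k) + 383979) - 2792887 = (√(-817923 + 382124) + 383979) - 2792887 = (√(-435799) + 383979) - 2792887 = (I*√435799 + 383979) - 2792887 = (383979 + I*√435799) - 2792887 = -2408908 + I*√435799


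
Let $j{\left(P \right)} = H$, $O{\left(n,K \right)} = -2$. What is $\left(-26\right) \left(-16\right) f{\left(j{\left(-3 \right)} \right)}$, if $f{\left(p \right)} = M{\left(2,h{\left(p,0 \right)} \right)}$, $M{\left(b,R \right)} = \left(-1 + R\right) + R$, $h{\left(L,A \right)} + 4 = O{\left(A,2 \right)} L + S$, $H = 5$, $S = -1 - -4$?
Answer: $-9568$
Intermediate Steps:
$S = 3$ ($S = -1 + 4 = 3$)
$j{\left(P \right)} = 5$
$h{\left(L,A \right)} = -1 - 2 L$ ($h{\left(L,A \right)} = -4 - \left(-3 + 2 L\right) = -1 - 2 L$)
$M{\left(b,R \right)} = -1 + 2 R$
$f{\left(p \right)} = -3 - 4 p$ ($f{\left(p \right)} = -1 + 2 \left(-1 - 2 p\right) = -1 - \left(2 + 4 p\right) = -3 - 4 p$)
$\left(-26\right) \left(-16\right) f{\left(j{\left(-3 \right)} \right)} = \left(-26\right) \left(-16\right) \left(-3 - 20\right) = 416 \left(-3 - 20\right) = 416 \left(-23\right) = -9568$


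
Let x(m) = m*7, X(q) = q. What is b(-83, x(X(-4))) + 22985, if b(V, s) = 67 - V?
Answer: 23135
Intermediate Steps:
x(m) = 7*m
b(-83, x(X(-4))) + 22985 = (67 - 1*(-83)) + 22985 = (67 + 83) + 22985 = 150 + 22985 = 23135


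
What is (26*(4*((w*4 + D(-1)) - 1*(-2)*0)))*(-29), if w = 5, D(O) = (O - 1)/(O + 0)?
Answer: -66352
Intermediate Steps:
D(O) = (-1 + O)/O
(26*(4*((w*4 + D(-1)) - 1*(-2)*0)))*(-29) = (26*(4*((5*4 + (-1 - 1)/(-1)) - 1*(-2)*0)))*(-29) = (26*(4*((20 - 1*(-2)) + 2*0)))*(-29) = (26*(4*((20 + 2) + 0)))*(-29) = (26*(4*(22 + 0)))*(-29) = (26*(4*22))*(-29) = (26*88)*(-29) = 2288*(-29) = -66352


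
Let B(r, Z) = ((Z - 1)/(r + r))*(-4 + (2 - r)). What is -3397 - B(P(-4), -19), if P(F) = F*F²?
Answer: -54507/16 ≈ -3406.7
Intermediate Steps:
P(F) = F³
B(r, Z) = (-1 + Z)*(-2 - r)/(2*r) (B(r, Z) = ((-1 + Z)/((2*r)))*(-2 - r) = ((-1 + Z)*(1/(2*r)))*(-2 - r) = ((-1 + Z)/(2*r))*(-2 - r) = (-1 + Z)*(-2 - r)/(2*r))
-3397 - B(P(-4), -19) = -3397 - (1 - 1*(-19) - ½*(-4)³*(-1 - 19))/((-4)³) = -3397 - (1 + 19 - ½*(-64)*(-20))/(-64) = -3397 - (-1)*(1 + 19 - 640)/64 = -3397 - (-1)*(-620)/64 = -3397 - 1*155/16 = -3397 - 155/16 = -54507/16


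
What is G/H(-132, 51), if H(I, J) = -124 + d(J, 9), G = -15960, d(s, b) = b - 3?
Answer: 7980/59 ≈ 135.25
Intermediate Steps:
d(s, b) = -3 + b
H(I, J) = -118 (H(I, J) = -124 + (-3 + 9) = -124 + 6 = -118)
G/H(-132, 51) = -15960/(-118) = -15960*(-1/118) = 7980/59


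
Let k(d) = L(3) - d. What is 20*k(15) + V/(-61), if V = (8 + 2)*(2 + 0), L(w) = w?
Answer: -14660/61 ≈ -240.33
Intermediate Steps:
V = 20 (V = 10*2 = 20)
k(d) = 3 - d
20*k(15) + V/(-61) = 20*(3 - 1*15) + 20/(-61) = 20*(3 - 15) + 20*(-1/61) = 20*(-12) - 20/61 = -240 - 20/61 = -14660/61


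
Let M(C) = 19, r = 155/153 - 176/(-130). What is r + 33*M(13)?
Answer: 6259054/9945 ≈ 629.37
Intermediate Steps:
r = 23539/9945 (r = 155*(1/153) - 176*(-1/130) = 155/153 + 88/65 = 23539/9945 ≈ 2.3669)
r + 33*M(13) = 23539/9945 + 33*19 = 23539/9945 + 627 = 6259054/9945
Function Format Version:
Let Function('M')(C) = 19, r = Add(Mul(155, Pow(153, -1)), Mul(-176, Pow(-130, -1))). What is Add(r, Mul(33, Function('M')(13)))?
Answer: Rational(6259054, 9945) ≈ 629.37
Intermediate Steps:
r = Rational(23539, 9945) (r = Add(Mul(155, Rational(1, 153)), Mul(-176, Rational(-1, 130))) = Add(Rational(155, 153), Rational(88, 65)) = Rational(23539, 9945) ≈ 2.3669)
Add(r, Mul(33, Function('M')(13))) = Add(Rational(23539, 9945), Mul(33, 19)) = Add(Rational(23539, 9945), 627) = Rational(6259054, 9945)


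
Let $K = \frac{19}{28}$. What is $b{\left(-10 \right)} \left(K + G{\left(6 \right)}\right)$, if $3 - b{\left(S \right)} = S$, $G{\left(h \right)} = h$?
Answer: $\frac{2431}{28} \approx 86.821$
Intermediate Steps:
$b{\left(S \right)} = 3 - S$
$K = \frac{19}{28}$ ($K = 19 \cdot \frac{1}{28} = \frac{19}{28} \approx 0.67857$)
$b{\left(-10 \right)} \left(K + G{\left(6 \right)}\right) = \left(3 - -10\right) \left(\frac{19}{28} + 6\right) = \left(3 + 10\right) \frac{187}{28} = 13 \cdot \frac{187}{28} = \frac{2431}{28}$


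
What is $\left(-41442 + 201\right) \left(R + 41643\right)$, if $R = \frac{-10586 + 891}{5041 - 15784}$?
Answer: $- \frac{6150138963668}{3581} \approx -1.7174 \cdot 10^{9}$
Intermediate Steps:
$R = \frac{9695}{10743}$ ($R = - \frac{9695}{-10743} = \left(-9695\right) \left(- \frac{1}{10743}\right) = \frac{9695}{10743} \approx 0.90245$)
$\left(-41442 + 201\right) \left(R + 41643\right) = \left(-41442 + 201\right) \left(\frac{9695}{10743} + 41643\right) = \left(-41241\right) \frac{447380444}{10743} = - \frac{6150138963668}{3581}$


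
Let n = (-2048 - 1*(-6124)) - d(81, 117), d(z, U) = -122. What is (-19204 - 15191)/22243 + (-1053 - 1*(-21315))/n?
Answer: 153148728/46688057 ≈ 3.2803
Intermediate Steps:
n = 4198 (n = (-2048 - 1*(-6124)) - 1*(-122) = (-2048 + 6124) + 122 = 4076 + 122 = 4198)
(-19204 - 15191)/22243 + (-1053 - 1*(-21315))/n = (-19204 - 15191)/22243 + (-1053 - 1*(-21315))/4198 = -34395*1/22243 + (-1053 + 21315)*(1/4198) = -34395/22243 + 20262*(1/4198) = -34395/22243 + 10131/2099 = 153148728/46688057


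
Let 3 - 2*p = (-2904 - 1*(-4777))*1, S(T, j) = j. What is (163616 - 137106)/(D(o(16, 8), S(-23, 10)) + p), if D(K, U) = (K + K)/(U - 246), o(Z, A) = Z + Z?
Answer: -1564090/55181 ≈ -28.345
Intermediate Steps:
o(Z, A) = 2*Z
D(K, U) = 2*K/(-246 + U) (D(K, U) = (2*K)/(-246 + U) = 2*K/(-246 + U))
p = -935 (p = 3/2 - (-2904 - 1*(-4777))/2 = 3/2 - (-2904 + 4777)/2 = 3/2 - 1873/2 = -935)
(163616 - 137106)/(D(o(16, 8), S(-23, 10)) + p) = (163616 - 137106)/(2*(2*16)/(-246 + 10) - 935) = 26510/(2*32/(-236) - 935) = 26510/(2*32*(-1/236) - 935) = 26510/(-16/59 - 935) = 26510/(-55181/59) = 26510*(-59/55181) = -1564090/55181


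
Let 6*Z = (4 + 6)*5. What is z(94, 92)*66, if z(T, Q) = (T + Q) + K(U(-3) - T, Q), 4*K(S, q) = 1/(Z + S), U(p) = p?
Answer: 6530733/532 ≈ 12276.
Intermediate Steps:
Z = 25/3 (Z = ((4 + 6)*5)/6 = (10*5)/6 = (⅙)*50 = 25/3 ≈ 8.3333)
K(S, q) = 1/(4*(25/3 + S))
z(T, Q) = Q + T + 3/(4*(16 - 3*T)) (z(T, Q) = (T + Q) + 3/(4*(25 + 3*(-3 - T))) = (Q + T) + 3/(4*(25 + (-9 - 3*T))) = (Q + T) + 3/(4*(16 - 3*T)) = Q + T + 3/(4*(16 - 3*T)))
z(94, 92)*66 = ((-3 + 4*(-16 + 3*94)*(92 + 94))/(4*(-16 + 3*94)))*66 = ((-3 + 4*(-16 + 282)*186)/(4*(-16 + 282)))*66 = ((¼)*(-3 + 4*266*186)/266)*66 = ((¼)*(1/266)*(-3 + 197904))*66 = ((¼)*(1/266)*197901)*66 = (197901/1064)*66 = 6530733/532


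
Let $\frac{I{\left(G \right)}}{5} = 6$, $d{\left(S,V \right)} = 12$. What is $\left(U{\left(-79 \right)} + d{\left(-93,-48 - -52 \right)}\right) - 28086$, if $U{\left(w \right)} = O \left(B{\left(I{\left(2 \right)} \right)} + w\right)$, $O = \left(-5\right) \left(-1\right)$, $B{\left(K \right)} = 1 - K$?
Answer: $-28614$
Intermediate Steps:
$I{\left(G \right)} = 30$ ($I{\left(G \right)} = 5 \cdot 6 = 30$)
$O = 5$
$U{\left(w \right)} = -145 + 5 w$ ($U{\left(w \right)} = 5 \left(\left(1 - 30\right) + w\right) = 5 \left(-29 + w\right) = -145 + 5 w$)
$\left(U{\left(-79 \right)} + d{\left(-93,-48 - -52 \right)}\right) - 28086 = \left(\left(-145 + 5 \left(-79\right)\right) + 12\right) - 28086 = \left(\left(-145 - 395\right) + 12\right) - 28086 = \left(-540 + 12\right) - 28086 = -528 - 28086 = -28614$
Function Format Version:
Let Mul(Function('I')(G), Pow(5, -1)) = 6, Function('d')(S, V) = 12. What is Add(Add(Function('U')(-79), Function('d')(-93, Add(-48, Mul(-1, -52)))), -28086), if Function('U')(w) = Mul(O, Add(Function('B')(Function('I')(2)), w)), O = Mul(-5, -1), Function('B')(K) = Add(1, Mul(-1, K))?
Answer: -28614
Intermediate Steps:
Function('I')(G) = 30 (Function('I')(G) = Mul(5, 6) = 30)
O = 5
Function('U')(w) = Add(-145, Mul(5, w)) (Function('U')(w) = Mul(5, Add(Add(1, Mul(-1, 30)), w)) = Mul(5, Add(Add(1, -30), w)) = Mul(5, Add(-29, w)) = Add(-145, Mul(5, w)))
Add(Add(Function('U')(-79), Function('d')(-93, Add(-48, Mul(-1, -52)))), -28086) = Add(Add(Add(-145, Mul(5, -79)), 12), -28086) = Add(Add(Add(-145, -395), 12), -28086) = Add(Add(-540, 12), -28086) = Add(-528, -28086) = -28614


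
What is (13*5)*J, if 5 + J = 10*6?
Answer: 3575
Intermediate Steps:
J = 55 (J = -5 + 10*6 = -5 + 60 = 55)
(13*5)*J = (13*5)*55 = 65*55 = 3575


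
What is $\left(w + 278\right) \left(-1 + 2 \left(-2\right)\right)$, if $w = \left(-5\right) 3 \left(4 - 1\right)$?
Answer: $-1165$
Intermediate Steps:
$w = -45$ ($w = - 15 \left(4 - 1\right) = \left(-15\right) 3 = -45$)
$\left(w + 278\right) \left(-1 + 2 \left(-2\right)\right) = \left(-45 + 278\right) \left(-1 + 2 \left(-2\right)\right) = 233 \left(-1 - 4\right) = 233 \left(-5\right) = -1165$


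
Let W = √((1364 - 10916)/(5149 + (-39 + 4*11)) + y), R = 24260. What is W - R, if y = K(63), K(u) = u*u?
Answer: -24260 + √2927282161/859 ≈ -24197.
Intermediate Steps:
K(u) = u²
y = 3969 (y = 63² = 3969)
W = √2927282161/859 (W = √((1364 - 10916)/(5149 + (-39 + 4*11)) + 3969) = √(-9552/(5149 + (-39 + 44)) + 3969) = √(-9552/(5149 + 5) + 3969) = √(-9552/5154 + 3969) = √(-9552*1/5154 + 3969) = √(-1592/859 + 3969) = √(3407779/859) = √2927282161/859 ≈ 62.985)
W - R = √2927282161/859 - 1*24260 = √2927282161/859 - 24260 = -24260 + √2927282161/859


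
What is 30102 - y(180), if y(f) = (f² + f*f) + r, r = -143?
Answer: -34555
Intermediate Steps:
y(f) = -143 + 2*f² (y(f) = (f² + f*f) - 143 = (f² + f²) - 143 = 2*f² - 143 = -143 + 2*f²)
30102 - y(180) = 30102 - (-143 + 2*180²) = 30102 - (-143 + 2*32400) = 30102 - (-143 + 64800) = 30102 - 1*64657 = 30102 - 64657 = -34555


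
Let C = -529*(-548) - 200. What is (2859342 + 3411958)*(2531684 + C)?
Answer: 17693695308800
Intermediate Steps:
C = 289692 (C = 289892 - 200 = 289692)
(2859342 + 3411958)*(2531684 + C) = (2859342 + 3411958)*(2531684 + 289692) = 6271300*2821376 = 17693695308800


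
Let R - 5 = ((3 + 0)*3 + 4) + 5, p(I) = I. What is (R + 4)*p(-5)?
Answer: -135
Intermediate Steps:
R = 23 (R = 5 + (((3 + 0)*3 + 4) + 5) = 5 + ((3*3 + 4) + 5) = 5 + ((9 + 4) + 5) = 5 + (13 + 5) = 5 + 18 = 23)
(R + 4)*p(-5) = (23 + 4)*(-5) = 27*(-5) = -135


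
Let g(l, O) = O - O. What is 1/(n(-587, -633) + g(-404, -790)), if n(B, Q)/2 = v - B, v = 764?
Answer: 1/2702 ≈ 0.00037010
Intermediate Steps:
g(l, O) = 0
n(B, Q) = 1528 - 2*B (n(B, Q) = 2*(764 - B) = 1528 - 2*B)
1/(n(-587, -633) + g(-404, -790)) = 1/((1528 - 2*(-587)) + 0) = 1/((1528 + 1174) + 0) = 1/(2702 + 0) = 1/2702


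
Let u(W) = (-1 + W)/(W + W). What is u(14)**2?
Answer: 169/784 ≈ 0.21556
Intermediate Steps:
u(W) = (-1 + W)/(2*W) (u(W) = (-1 + W)/((2*W)) = (-1 + W)*(1/(2*W)) = (-1 + W)/(2*W))
u(14)**2 = ((1/2)*(-1 + 14)/14)**2 = ((1/2)*(1/14)*13)**2 = (13/28)**2 = 169/784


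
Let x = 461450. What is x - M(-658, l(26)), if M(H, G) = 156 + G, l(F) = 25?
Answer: 461269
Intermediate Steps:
x - M(-658, l(26)) = 461450 - (156 + 25) = 461450 - 1*181 = 461450 - 181 = 461269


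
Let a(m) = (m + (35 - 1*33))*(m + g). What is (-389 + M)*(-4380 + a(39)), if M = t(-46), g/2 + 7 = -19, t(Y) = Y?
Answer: 2137155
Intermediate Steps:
g = -52 (g = -14 + 2*(-19) = -14 - 38 = -52)
M = -46
a(m) = (-52 + m)*(2 + m) (a(m) = (m + (35 - 1*33))*(m - 52) = (m + (35 - 33))*(-52 + m) = (m + 2)*(-52 + m) = (2 + m)*(-52 + m) = (-52 + m)*(2 + m))
(-389 + M)*(-4380 + a(39)) = (-389 - 46)*(-4380 + (-104 + 39**2 - 50*39)) = -435*(-4380 + (-104 + 1521 - 1950)) = -435*(-4380 - 533) = -435*(-4913) = 2137155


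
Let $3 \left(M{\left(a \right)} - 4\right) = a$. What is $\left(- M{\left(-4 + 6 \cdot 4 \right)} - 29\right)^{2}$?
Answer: $\frac{14161}{9} \approx 1573.4$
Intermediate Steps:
$M{\left(a \right)} = 4 + \frac{a}{3}$
$\left(- M{\left(-4 + 6 \cdot 4 \right)} - 29\right)^{2} = \left(- (4 + \frac{-4 + 6 \cdot 4}{3}) - 29\right)^{2} = \left(- (4 + \frac{-4 + 24}{3}) - 29\right)^{2} = \left(- (4 + \frac{1}{3} \cdot 20) - 29\right)^{2} = \left(- (4 + \frac{20}{3}) - 29\right)^{2} = \left(\left(-1\right) \frac{32}{3} - 29\right)^{2} = \left(- \frac{32}{3} - 29\right)^{2} = \left(- \frac{119}{3}\right)^{2} = \frac{14161}{9}$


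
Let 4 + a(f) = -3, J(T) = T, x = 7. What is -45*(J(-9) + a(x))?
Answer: 720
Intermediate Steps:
a(f) = -7 (a(f) = -4 - 3 = -7)
-45*(J(-9) + a(x)) = -45*(-9 - 7) = -45*(-16) = 720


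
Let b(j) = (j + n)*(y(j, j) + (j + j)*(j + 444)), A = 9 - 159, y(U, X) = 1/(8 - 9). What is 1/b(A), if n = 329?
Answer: -1/15787979 ≈ -6.3339e-8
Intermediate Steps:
y(U, X) = -1 (y(U, X) = 1/(-1) = -1)
A = -150
b(j) = (-1 + 2*j*(444 + j))*(329 + j) (b(j) = (j + 329)*(-1 + (j + j)*(j + 444)) = (329 + j)*(-1 + (2*j)*(444 + j)) = (329 + j)*(-1 + 2*j*(444 + j)) = (-1 + 2*j*(444 + j))*(329 + j))
1/b(A) = 1/(-329 + 2*(-150)³ + 1546*(-150)² + 292151*(-150)) = 1/(-329 + 2*(-3375000) + 1546*22500 - 43822650) = 1/(-329 - 6750000 + 34785000 - 43822650) = 1/(-15787979) = -1/15787979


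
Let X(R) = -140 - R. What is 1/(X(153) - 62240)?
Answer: -1/62533 ≈ -1.5992e-5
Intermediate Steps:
1/(X(153) - 62240) = 1/((-140 - 1*153) - 62240) = 1/((-140 - 153) - 62240) = 1/(-293 - 62240) = 1/(-62533) = -1/62533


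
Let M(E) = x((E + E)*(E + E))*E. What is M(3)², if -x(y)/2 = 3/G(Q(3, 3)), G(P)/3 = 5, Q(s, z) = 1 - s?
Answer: 36/25 ≈ 1.4400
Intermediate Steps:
G(P) = 15 (G(P) = 3*5 = 15)
x(y) = -⅖ (x(y) = -6/15 = -2*⅕ = -⅖)
M(E) = -2*E/5
M(3)² = (-⅖*3)² = (-6/5)² = 36/25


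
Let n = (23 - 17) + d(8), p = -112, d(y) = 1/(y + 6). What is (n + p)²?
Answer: 2199289/196 ≈ 11221.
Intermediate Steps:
d(y) = 1/(6 + y)
n = 85/14 (n = (23 - 17) + 1/(6 + 8) = 6 + 1/14 = 85/14 ≈ 6.0714)
(n + p)² = (85/14 - 112)² = (-1483/14)² = 2199289/196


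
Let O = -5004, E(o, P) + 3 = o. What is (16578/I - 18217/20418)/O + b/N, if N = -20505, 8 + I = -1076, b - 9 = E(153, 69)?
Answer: -106919317282/23656381933815 ≈ -0.0045197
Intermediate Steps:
E(o, P) = -3 + o
b = 159 (b = 9 + (-3 + 153) = 9 + 150 = 159)
I = -1084 (I = -8 - 1076 = -1084)
(16578/I - 18217/20418)/O + b/N = (16578/(-1084) - 18217/20418)/(-5004) + 159/(-20505) = (16578*(-1/1084) - 18217*1/20418)*(-1/5004) + 159*(-1/20505) = (-8289/542 - 18217/20418)*(-1/5004) - 53/6835 = -44779604/2766639*(-1/5004) - 53/6835 = 11194901/3461065389 - 53/6835 = -106919317282/23656381933815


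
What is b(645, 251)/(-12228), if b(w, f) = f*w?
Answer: -53965/4076 ≈ -13.240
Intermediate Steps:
b(645, 251)/(-12228) = (251*645)/(-12228) = 161895*(-1/12228) = -53965/4076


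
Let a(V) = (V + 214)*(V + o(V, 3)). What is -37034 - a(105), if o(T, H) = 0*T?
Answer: -70529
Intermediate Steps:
o(T, H) = 0
a(V) = V*(214 + V) (a(V) = (V + 214)*(V + 0) = (214 + V)*V = V*(214 + V))
-37034 - a(105) = -37034 - 105*(214 + 105) = -37034 - 105*319 = -37034 - 1*33495 = -37034 - 33495 = -70529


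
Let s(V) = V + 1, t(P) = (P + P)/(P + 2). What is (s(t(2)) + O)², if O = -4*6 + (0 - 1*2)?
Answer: 576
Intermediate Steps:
t(P) = 2*P/(2 + P) (t(P) = (2*P)/(2 + P) = 2*P/(2 + P))
O = -26 (O = -24 + (0 - 2) = -24 - 2 = -26)
s(V) = 1 + V
(s(t(2)) + O)² = ((1 + 2*2/(2 + 2)) - 26)² = ((1 + 2*2/4) - 26)² = ((1 + 2*2*(¼)) - 26)² = ((1 + 1) - 26)² = (2 - 26)² = (-24)² = 576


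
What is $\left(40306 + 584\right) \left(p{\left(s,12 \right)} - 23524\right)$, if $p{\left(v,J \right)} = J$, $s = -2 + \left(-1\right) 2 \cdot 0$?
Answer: $-961405680$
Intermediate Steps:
$s = -2$ ($s = -2 - 0 = -2 + 0 = -2$)
$\left(40306 + 584\right) \left(p{\left(s,12 \right)} - 23524\right) = \left(40306 + 584\right) \left(12 - 23524\right) = 40890 \left(-23512\right) = -961405680$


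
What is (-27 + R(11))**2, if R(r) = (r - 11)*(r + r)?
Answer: 729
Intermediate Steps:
R(r) = 2*r*(-11 + r) (R(r) = (-11 + r)*(2*r) = 2*r*(-11 + r))
(-27 + R(11))**2 = (-27 + 2*11*(-11 + 11))**2 = (-27 + 2*11*0)**2 = (-27 + 0)**2 = (-27)**2 = 729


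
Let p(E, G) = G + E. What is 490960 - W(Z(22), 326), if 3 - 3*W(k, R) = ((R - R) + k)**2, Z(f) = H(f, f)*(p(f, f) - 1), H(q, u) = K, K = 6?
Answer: 513147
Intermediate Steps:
p(E, G) = E + G
H(q, u) = 6
Z(f) = -6 + 12*f (Z(f) = 6*((f + f) - 1) = 6*(2*f - 1) = 6*(-1 + 2*f) = -6 + 12*f)
W(k, R) = 1 - k**2/3 (W(k, R) = 1 - ((R - R) + k)**2/3 = 1 - (0 + k)**2/3 = 1 - k**2/3)
490960 - W(Z(22), 326) = 490960 - (1 - (-6 + 12*22)**2/3) = 490960 - (1 - (-6 + 264)**2/3) = 490960 - (1 - 1/3*258**2) = 490960 - (1 - 1/3*66564) = 490960 - (1 - 22188) = 490960 - 1*(-22187) = 490960 + 22187 = 513147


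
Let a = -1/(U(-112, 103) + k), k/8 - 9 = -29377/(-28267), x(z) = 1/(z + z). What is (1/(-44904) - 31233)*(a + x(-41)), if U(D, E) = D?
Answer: -997329282025795/1648974746496 ≈ -604.82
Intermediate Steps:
x(z) = 1/(2*z)
k = 2270240/28267 (k = 72 + 8*(-29377/(-28267)) = 72 + 8*(-29377*(-1/28267)) = 72 + 8*(29377/28267) = 72 + 235016/28267 = 2270240/28267 ≈ 80.314)
a = 28267/895664 (a = -1/(-112 + 2270240/28267) = -1/(-895664/28267) = -1*(-28267/895664) = 28267/895664 ≈ 0.031560)
(1/(-44904) - 31233)*(a + x(-41)) = (1/(-44904) - 31233)*(28267/895664 + (½)/(-41)) = (-1/44904 - 31233)*(28267/895664 + (½)*(-1/41)) = -1402486633*(28267/895664 - 1/82)/44904 = -1402486633/44904*711115/36722224 = -997329282025795/1648974746496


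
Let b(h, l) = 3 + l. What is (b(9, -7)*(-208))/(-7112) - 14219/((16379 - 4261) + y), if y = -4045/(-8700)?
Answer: -24187759756/18745568681 ≈ -1.2903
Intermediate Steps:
y = 809/1740 (y = -4045*(-1/8700) = 809/1740 ≈ 0.46494)
(b(9, -7)*(-208))/(-7112) - 14219/((16379 - 4261) + y) = ((3 - 7)*(-208))/(-7112) - 14219/((16379 - 4261) + 809/1740) = -4*(-208)*(-1/7112) - 14219/(12118 + 809/1740) = 832*(-1/7112) - 14219/21086129/1740 = -104/889 - 14219*1740/21086129 = -104/889 - 24741060/21086129 = -24187759756/18745568681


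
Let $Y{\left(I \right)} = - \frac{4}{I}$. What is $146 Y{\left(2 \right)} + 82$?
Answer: $-210$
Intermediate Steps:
$146 Y{\left(2 \right)} + 82 = 146 \left(- \frac{4}{2}\right) + 82 = 146 \left(\left(-4\right) \frac{1}{2}\right) + 82 = 146 \left(-2\right) + 82 = -292 + 82 = -210$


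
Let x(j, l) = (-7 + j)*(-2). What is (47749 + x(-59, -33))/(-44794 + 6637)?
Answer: -47881/38157 ≈ -1.2548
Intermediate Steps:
x(j, l) = 14 - 2*j
(47749 + x(-59, -33))/(-44794 + 6637) = (47749 + (14 - 2*(-59)))/(-44794 + 6637) = (47749 + (14 + 118))/(-38157) = (47749 + 132)*(-1/38157) = 47881*(-1/38157) = -47881/38157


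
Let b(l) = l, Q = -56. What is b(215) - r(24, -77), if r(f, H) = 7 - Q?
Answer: 152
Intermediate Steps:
r(f, H) = 63 (r(f, H) = 7 - 1*(-56) = 7 + 56 = 63)
b(215) - r(24, -77) = 215 - 1*63 = 215 - 63 = 152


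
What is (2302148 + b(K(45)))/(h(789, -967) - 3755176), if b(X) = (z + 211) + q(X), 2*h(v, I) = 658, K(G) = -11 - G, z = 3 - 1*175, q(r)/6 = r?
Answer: -2301851/3754847 ≈ -0.61303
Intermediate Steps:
q(r) = 6*r
z = -172 (z = 3 - 175 = -172)
h(v, I) = 329 (h(v, I) = (½)*658 = 329)
b(X) = 39 + 6*X (b(X) = (-172 + 211) + 6*X = 39 + 6*X)
(2302148 + b(K(45)))/(h(789, -967) - 3755176) = (2302148 + (39 + 6*(-11 - 1*45)))/(329 - 3755176) = (2302148 + (39 + 6*(-11 - 45)))/(-3754847) = (2302148 + (39 + 6*(-56)))*(-1/3754847) = (2302148 + (39 - 336))*(-1/3754847) = (2302148 - 297)*(-1/3754847) = 2301851*(-1/3754847) = -2301851/3754847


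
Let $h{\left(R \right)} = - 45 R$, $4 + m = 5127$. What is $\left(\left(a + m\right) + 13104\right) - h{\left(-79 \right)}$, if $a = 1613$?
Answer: $16285$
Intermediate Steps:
$m = 5123$ ($m = -4 + 5127 = 5123$)
$\left(\left(a + m\right) + 13104\right) - h{\left(-79 \right)} = \left(\left(1613 + 5123\right) + 13104\right) - \left(-45\right) \left(-79\right) = \left(6736 + 13104\right) - 3555 = 19840 - 3555 = 16285$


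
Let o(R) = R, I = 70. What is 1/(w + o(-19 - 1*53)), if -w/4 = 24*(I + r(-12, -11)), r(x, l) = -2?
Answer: -1/6600 ≈ -0.00015152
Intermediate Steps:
w = -6528 (w = -96*(70 - 2) = -96*68 = -4*1632 = -6528)
1/(w + o(-19 - 1*53)) = 1/(-6528 + (-19 - 1*53)) = 1/(-6528 + (-19 - 53)) = 1/(-6528 - 72) = 1/(-6600) = -1/6600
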